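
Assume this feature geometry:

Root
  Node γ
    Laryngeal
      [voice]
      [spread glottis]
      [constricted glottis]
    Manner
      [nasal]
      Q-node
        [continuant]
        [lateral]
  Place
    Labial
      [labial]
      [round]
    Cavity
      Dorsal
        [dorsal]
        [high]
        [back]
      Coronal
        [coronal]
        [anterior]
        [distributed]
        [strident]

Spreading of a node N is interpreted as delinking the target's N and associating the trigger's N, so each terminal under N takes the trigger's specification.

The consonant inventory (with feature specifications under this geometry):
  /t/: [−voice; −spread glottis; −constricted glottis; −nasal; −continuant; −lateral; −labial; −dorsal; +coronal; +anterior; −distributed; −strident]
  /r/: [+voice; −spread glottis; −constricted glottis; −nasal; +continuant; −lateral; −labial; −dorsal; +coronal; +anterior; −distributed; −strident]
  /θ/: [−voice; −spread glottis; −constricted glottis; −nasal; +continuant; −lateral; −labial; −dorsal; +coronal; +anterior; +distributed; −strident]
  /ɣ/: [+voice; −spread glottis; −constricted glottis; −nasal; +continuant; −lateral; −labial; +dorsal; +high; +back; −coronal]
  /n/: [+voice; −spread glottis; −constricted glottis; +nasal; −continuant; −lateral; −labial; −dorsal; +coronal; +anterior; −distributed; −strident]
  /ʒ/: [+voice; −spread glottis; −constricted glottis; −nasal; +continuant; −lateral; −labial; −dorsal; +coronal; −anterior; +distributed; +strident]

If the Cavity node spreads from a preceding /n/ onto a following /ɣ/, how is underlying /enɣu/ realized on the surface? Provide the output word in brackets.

The Cavity node dominates the terminals [dorsal], [high], [back], [coronal], [anterior], [distributed], [strident].
The target acquires /n/'s values for everything under Cavity — [−dorsal], [+coronal], [+anterior], [−distributed], [−strident] — while keeping its own [voice], [spread glottis], [constricted glottis], ….
This feature bundle is that of [r], so /enɣu/ surfaces as [enru].

[enru]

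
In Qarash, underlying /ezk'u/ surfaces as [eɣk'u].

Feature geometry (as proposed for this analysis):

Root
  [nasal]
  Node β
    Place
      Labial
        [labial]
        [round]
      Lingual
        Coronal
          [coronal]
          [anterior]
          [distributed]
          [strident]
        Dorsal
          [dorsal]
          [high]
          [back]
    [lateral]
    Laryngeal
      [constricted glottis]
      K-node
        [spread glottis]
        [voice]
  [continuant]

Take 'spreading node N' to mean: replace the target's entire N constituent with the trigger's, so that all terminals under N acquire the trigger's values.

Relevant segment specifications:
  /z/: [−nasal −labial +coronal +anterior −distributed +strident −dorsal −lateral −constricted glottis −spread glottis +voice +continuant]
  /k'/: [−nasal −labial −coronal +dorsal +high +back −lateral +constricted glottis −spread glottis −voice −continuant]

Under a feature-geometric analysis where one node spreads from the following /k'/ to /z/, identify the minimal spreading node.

Comparing /z/ with its surface form [ɣ], the features that change are [coronal], [anterior], [distributed], [strident], [dorsal], [high], [back].
In this geometry the lowest node dominating all of them is Lingual: every daughter of Lingual dominates only a proper subset, so no lower node suffices.
If Lingual spreads, every terminal under it takes /k'/'s value, producing [ɣ] as observed.
Features on which the two segments disagree outside Lingual, such as [constricted glottis], [continuant], are unchanged — nothing dominating them spread, and Lingual is the minimal sufficient constituent.

Lingual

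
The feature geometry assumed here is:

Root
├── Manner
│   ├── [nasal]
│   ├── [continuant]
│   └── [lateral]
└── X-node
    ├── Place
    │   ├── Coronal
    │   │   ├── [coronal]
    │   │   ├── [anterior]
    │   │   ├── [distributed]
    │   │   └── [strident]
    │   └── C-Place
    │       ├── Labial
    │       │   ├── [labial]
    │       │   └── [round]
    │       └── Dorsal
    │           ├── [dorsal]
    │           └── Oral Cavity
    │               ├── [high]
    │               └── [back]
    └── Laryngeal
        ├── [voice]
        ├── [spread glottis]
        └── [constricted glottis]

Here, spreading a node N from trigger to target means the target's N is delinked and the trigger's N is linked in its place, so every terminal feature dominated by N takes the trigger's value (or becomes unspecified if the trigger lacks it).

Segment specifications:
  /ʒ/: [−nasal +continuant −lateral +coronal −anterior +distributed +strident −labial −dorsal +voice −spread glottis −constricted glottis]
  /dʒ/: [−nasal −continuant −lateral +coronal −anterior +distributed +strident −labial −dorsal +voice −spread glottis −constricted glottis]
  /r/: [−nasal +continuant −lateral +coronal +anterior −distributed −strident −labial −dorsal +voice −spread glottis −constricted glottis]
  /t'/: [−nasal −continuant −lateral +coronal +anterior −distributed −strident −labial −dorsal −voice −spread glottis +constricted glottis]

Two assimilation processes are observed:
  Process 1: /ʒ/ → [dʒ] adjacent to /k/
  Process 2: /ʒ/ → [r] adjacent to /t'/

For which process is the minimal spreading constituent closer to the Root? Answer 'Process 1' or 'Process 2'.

Process 1

In Process 1, [continuant] changes, so the minimal spreading node is [continuant] at depth 2.
Process 2: the features that change are [anterior], [distributed], [strident]; the minimal node is Coronal (depth 3).
Depth 2 < depth 3; Process 1 involves the structurally higher constituent [continuant].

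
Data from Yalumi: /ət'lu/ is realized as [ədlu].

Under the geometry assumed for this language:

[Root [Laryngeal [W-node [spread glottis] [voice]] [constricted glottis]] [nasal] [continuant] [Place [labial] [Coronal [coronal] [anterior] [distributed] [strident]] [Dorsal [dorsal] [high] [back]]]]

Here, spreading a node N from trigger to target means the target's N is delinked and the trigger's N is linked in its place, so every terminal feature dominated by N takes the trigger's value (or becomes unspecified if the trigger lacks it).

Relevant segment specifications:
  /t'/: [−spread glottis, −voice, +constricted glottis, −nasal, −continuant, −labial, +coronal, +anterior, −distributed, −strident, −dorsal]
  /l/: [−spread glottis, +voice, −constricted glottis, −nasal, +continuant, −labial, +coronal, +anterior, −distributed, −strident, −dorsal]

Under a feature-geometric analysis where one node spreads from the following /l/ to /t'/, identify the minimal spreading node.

Laryngeal

Comparing /t'/ with its surface form [d], the features that change are [voice], [constricted glottis].
In this geometry the lowest node dominating all of them is Laryngeal: every daughter of Laryngeal dominates only a proper subset, so no lower node suffices.
Spreading Laryngeal from /l/ overwrites each of those terminals with /l/'s values, yielding exactly [d].
Had Root spread, [continuant] would have taken /l/'s value; it stays as in /t'/, confirming the spreading constituent is exactly Laryngeal.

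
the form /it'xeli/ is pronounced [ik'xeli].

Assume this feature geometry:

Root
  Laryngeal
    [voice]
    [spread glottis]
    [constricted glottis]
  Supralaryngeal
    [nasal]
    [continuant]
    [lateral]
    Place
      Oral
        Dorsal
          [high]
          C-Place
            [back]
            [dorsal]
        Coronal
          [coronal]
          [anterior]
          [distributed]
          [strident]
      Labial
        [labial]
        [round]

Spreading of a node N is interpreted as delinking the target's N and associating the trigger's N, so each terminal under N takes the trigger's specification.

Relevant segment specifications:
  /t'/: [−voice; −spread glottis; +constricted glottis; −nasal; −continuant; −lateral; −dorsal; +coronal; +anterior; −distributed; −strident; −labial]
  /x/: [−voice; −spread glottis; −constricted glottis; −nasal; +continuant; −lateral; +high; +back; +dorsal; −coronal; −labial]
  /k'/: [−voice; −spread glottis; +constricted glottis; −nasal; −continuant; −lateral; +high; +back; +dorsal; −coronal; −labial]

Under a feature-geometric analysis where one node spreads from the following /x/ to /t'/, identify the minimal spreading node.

Oral

Feature comparison: [coronal], [anterior], [distributed], [strident], [dorsal], [high], [back] differ between /t'/ and [k']; the remaining terminals match.
The smallest constituent containing every changed terminal is Oral — each of its daughters lacks at least one of the affected features.
Spreading Oral from /x/ overwrites each of those terminals with /x/'s values, yielding exactly [k'].
[constricted glottis], [continuant] stay as in /t'/ although /x/ differs there, so no node dominating them spread; among the remaining candidates Oral is the lowest that derives the output.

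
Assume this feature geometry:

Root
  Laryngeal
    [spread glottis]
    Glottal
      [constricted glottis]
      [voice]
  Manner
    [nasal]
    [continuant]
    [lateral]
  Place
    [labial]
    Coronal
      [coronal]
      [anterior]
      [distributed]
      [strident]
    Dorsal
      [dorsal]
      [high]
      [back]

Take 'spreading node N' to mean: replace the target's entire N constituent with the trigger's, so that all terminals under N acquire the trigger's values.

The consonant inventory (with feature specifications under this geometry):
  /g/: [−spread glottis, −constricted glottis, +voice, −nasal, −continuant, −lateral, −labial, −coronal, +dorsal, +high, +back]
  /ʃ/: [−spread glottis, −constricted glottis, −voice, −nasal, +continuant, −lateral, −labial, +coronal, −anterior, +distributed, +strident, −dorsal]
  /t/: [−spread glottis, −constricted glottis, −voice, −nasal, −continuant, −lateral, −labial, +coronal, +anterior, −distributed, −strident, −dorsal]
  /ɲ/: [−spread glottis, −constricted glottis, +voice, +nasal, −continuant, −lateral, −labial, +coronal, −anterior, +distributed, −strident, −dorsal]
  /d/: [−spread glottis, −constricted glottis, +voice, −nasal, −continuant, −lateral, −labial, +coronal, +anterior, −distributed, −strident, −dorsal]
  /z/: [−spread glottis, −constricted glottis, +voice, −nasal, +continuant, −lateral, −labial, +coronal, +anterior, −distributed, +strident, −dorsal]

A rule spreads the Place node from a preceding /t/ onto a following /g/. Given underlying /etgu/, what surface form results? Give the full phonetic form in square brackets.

[etdu]

The Place node dominates the terminals [labial], [coronal], [anterior], [distributed], [strident], [dorsal], [high], [back].
The target acquires /t/'s values for everything under Place — [−labial], [+coronal], [+anterior], [−distributed], [−strident], [−dorsal] — while keeping its own [spread glottis], [constricted glottis], [voice], ….
Among the inventory, only /d/ has exactly this specification, giving the surface form [etdu].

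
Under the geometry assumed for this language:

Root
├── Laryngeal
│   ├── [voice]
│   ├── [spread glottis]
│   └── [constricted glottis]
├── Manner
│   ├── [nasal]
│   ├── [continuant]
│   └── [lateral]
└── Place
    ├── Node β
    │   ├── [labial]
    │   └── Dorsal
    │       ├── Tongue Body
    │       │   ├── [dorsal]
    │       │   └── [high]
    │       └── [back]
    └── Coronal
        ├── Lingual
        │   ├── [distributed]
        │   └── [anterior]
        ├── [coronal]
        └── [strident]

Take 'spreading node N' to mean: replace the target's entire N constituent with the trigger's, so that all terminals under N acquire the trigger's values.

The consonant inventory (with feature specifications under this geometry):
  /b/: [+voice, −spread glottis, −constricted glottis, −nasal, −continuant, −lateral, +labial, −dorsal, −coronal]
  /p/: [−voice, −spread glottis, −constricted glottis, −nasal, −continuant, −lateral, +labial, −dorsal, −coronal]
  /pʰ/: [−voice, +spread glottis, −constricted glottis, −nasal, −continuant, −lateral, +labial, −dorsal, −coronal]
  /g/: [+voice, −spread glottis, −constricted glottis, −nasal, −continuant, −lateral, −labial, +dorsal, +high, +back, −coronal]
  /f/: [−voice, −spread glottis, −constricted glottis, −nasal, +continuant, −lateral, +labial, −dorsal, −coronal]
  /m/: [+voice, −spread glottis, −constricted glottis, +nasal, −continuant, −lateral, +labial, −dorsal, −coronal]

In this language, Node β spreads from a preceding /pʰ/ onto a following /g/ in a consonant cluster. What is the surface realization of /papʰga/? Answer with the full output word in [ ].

[papʰba]

The Node β node dominates the terminals [labial], [dorsal], [high], [back].
The target acquires /pʰ/'s values for everything under Node β — [+labial], [−dorsal] — while keeping its own [voice], [spread glottis], [constricted glottis], ….
The resulting bundle matches /b/ in the inventory; substituting it for /g/ gives [papʰba].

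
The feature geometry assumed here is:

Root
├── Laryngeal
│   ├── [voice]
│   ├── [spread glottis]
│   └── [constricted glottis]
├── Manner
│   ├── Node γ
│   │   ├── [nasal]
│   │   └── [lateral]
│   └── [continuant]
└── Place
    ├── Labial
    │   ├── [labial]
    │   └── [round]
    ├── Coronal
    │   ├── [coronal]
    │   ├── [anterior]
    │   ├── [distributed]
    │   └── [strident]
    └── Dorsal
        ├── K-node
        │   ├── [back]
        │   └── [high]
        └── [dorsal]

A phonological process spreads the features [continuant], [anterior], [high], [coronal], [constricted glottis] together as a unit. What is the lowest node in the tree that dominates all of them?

Root

[continuant] is immediately dominated by Manner.
[anterior] is immediately dominated by Coronal.
[high] is immediately dominated by K-node.
[coronal] is immediately dominated by Coronal.
[constricted glottis] is immediately dominated by Laryngeal.
Root is the lowest common ancestor — every listed feature sits under it, and no single subconstituent of Root covers them all.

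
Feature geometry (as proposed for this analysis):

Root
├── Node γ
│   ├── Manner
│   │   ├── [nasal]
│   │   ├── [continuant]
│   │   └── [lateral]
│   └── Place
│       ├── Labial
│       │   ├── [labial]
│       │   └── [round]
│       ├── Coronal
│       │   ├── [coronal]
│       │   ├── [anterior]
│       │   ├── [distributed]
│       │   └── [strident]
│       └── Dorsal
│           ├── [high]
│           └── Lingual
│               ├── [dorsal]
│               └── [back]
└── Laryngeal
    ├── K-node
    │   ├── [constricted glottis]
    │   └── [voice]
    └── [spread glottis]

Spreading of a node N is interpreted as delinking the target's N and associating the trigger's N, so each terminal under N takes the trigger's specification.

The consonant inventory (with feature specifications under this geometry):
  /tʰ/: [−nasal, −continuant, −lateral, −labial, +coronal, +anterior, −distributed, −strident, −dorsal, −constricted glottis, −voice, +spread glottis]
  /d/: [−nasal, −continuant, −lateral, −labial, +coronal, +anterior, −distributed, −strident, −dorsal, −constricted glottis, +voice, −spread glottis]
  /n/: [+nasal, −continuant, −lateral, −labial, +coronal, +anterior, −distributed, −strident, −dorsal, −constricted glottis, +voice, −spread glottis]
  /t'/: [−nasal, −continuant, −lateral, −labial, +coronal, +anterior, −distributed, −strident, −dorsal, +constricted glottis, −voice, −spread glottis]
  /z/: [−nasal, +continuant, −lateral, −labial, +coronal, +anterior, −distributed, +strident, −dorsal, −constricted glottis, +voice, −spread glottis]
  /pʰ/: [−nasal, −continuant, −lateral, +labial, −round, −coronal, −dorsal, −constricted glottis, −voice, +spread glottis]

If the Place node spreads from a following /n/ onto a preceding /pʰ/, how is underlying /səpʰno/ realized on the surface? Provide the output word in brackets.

[sətʰno]

Place immediately or transitively dominates [labial], [round], [coronal], [anterior], [distributed], [strident], [high], [dorsal], [back].
After delinking /pʰ/'s Place and linking /n/'s, the affected terminals become [−labial], [+coronal], [+anterior], [−distributed], [−strident], [−dorsal]; [nasal], [continuant], [lateral], … (outside Place) are retained from /pʰ/.
The resulting bundle matches /tʰ/ in the inventory; substituting it for /pʰ/ gives [sətʰno].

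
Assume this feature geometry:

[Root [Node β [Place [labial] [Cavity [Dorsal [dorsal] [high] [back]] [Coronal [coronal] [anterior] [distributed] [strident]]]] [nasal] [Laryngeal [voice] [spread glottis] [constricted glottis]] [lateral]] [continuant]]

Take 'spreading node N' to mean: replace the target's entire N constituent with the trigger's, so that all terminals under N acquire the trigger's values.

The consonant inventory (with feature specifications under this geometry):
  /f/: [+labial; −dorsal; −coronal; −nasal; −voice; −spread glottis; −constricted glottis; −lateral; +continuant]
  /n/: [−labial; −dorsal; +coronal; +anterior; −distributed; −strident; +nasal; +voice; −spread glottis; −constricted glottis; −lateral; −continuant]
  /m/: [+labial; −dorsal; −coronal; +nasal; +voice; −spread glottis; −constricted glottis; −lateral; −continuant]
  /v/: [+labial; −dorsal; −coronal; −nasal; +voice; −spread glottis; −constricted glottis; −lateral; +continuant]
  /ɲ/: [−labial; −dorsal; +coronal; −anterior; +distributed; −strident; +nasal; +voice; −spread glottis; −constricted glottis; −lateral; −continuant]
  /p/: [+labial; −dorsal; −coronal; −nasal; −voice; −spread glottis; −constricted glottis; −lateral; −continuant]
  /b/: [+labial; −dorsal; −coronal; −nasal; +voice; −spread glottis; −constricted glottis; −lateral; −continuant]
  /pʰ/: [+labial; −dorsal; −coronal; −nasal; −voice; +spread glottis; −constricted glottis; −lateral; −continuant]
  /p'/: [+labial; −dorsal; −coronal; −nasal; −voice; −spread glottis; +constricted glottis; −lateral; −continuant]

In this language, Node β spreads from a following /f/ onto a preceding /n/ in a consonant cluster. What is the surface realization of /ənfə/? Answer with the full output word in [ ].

Node β immediately or transitively dominates [labial], [dorsal], [high], [back], [coronal], [anterior], [distributed], [strident], [nasal], [voice], [spread glottis], [constricted glottis], [lateral].
After delinking /n/'s Node β and linking /f/'s, the affected terminals become [+labial], [−dorsal], [−coronal], [−nasal], [−voice], [−spread glottis], [−constricted glottis], [−lateral]; [continuant] (outside Node β) are retained from /n/.
The resulting bundle matches /p/ in the inventory; substituting it for /n/ gives [əpfə].

[əpfə]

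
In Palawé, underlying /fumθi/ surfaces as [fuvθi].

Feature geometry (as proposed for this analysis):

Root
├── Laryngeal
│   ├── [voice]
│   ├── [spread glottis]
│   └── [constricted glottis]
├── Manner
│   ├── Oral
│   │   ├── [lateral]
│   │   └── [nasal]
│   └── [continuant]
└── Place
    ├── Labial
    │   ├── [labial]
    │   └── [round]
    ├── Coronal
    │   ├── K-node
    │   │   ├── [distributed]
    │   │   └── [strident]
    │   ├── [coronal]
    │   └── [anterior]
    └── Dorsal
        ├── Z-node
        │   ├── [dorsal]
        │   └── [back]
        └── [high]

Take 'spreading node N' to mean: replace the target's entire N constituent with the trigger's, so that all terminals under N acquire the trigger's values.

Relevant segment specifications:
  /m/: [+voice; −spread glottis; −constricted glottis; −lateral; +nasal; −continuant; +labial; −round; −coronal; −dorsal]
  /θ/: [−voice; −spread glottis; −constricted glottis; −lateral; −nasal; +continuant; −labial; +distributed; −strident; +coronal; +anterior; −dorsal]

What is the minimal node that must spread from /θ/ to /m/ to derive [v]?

Manner

Comparing /m/ with its surface form [v], the features that change are [nasal], [continuant].
Tracing each changed feature up the tree, the paths first meet at Manner; any lower node misses at least one of them.
Delinking /m/'s Manner and associating /θ/'s Manner gives precisely the feature bundle of [v].
[coronal], [labial] — on which /θ/ differs from /m/ — are unchanged, so Root cannot have spread; the constituent is no larger than Manner.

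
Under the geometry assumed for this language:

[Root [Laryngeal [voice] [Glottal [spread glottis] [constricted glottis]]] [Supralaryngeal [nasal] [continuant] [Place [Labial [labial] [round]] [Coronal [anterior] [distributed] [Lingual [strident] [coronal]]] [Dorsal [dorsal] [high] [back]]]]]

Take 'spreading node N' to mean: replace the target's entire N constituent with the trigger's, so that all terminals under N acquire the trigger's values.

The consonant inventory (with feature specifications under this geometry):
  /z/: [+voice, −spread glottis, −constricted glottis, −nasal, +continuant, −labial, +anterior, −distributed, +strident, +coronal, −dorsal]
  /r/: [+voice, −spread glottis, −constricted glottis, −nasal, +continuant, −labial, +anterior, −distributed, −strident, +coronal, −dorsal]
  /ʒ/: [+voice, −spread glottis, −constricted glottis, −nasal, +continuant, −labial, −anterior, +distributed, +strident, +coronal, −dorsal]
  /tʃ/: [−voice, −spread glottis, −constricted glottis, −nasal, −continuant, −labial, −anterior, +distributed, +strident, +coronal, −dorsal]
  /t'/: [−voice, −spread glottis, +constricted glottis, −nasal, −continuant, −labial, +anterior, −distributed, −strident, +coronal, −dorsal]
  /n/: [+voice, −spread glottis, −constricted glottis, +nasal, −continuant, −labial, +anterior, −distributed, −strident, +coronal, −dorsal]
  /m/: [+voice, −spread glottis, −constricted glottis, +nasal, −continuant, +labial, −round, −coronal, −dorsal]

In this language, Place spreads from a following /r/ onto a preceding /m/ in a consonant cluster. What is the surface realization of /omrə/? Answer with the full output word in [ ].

[onrə]

Place immediately or transitively dominates [labial], [round], [anterior], [distributed], [strident], [coronal], [dorsal], [high], [back].
Spreading Place from /r/ onto /m/ replaces those values with /r/'s: [−labial], [+anterior], [−distributed], [−strident], [+coronal], [−dorsal]. Features outside Place ([voice], [spread glottis], [constricted glottis], …) stay as in /m/.
Among the inventory, only /n/ has exactly this specification, giving the surface form [onrə].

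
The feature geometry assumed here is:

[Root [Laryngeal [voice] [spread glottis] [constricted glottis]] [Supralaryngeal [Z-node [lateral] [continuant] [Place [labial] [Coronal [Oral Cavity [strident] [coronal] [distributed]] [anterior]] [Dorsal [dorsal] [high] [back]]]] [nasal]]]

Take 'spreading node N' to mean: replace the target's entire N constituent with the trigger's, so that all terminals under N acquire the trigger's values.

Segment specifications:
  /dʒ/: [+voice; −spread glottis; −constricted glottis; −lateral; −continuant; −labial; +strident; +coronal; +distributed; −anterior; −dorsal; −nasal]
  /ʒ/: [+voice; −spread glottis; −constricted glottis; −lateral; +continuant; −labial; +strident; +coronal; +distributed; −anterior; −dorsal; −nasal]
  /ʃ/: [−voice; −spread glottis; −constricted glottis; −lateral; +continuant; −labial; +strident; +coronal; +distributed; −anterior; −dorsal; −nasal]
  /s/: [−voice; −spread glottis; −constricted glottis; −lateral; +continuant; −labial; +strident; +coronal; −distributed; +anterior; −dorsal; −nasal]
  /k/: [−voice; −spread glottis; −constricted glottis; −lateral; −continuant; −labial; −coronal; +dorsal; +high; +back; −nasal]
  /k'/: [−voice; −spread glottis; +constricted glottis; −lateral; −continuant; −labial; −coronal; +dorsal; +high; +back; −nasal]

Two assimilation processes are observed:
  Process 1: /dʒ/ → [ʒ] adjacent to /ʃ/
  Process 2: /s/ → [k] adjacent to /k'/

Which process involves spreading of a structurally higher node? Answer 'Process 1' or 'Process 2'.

In Process 1, [continuant] changes, so the minimal spreading node is [continuant] at depth 3.
In Process 2, [continuant], [coronal], [anterior], [distributed], [strident], [dorsal], [high], [back] change, so the minimal spreading node is Z-node at depth 2.
Depth 2 < depth 3; Process 2 involves the structurally higher constituent Z-node.

Process 2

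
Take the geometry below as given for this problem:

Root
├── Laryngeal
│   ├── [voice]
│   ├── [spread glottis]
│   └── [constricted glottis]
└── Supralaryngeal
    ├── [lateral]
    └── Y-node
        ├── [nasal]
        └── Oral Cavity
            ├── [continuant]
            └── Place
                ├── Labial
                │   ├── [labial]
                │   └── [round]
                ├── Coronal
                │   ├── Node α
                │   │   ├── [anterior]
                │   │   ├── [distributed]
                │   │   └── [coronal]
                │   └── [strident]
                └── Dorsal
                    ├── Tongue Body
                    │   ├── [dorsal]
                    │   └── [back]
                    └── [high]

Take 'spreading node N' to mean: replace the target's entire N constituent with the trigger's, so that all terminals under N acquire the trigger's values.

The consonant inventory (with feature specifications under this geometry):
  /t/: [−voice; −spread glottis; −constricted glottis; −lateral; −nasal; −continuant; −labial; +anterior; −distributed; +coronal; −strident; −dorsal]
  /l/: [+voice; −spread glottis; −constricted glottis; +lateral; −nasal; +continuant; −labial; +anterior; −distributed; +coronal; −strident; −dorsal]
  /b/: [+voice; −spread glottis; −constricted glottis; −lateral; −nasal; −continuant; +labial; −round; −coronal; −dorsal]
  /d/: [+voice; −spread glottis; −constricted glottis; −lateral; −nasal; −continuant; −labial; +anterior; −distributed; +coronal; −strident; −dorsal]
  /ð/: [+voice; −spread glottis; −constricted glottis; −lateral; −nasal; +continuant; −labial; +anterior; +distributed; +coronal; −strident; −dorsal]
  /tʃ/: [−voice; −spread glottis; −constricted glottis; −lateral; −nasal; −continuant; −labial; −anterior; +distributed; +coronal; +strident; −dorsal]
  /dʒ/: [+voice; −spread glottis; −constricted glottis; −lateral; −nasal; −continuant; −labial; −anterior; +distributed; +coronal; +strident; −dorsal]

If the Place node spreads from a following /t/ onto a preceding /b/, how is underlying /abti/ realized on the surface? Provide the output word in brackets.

Place immediately or transitively dominates [labial], [round], [anterior], [distributed], [coronal], [strident], [dorsal], [back], [high].
After delinking /b/'s Place and linking /t/'s, the affected terminals become [−labial], [+anterior], [−distributed], [+coronal], [−strident], [−dorsal]; [voice], [spread glottis], [constricted glottis], … (outside Place) are retained from /b/.
The resulting bundle matches /d/ in the inventory; substituting it for /b/ gives [adti].

[adti]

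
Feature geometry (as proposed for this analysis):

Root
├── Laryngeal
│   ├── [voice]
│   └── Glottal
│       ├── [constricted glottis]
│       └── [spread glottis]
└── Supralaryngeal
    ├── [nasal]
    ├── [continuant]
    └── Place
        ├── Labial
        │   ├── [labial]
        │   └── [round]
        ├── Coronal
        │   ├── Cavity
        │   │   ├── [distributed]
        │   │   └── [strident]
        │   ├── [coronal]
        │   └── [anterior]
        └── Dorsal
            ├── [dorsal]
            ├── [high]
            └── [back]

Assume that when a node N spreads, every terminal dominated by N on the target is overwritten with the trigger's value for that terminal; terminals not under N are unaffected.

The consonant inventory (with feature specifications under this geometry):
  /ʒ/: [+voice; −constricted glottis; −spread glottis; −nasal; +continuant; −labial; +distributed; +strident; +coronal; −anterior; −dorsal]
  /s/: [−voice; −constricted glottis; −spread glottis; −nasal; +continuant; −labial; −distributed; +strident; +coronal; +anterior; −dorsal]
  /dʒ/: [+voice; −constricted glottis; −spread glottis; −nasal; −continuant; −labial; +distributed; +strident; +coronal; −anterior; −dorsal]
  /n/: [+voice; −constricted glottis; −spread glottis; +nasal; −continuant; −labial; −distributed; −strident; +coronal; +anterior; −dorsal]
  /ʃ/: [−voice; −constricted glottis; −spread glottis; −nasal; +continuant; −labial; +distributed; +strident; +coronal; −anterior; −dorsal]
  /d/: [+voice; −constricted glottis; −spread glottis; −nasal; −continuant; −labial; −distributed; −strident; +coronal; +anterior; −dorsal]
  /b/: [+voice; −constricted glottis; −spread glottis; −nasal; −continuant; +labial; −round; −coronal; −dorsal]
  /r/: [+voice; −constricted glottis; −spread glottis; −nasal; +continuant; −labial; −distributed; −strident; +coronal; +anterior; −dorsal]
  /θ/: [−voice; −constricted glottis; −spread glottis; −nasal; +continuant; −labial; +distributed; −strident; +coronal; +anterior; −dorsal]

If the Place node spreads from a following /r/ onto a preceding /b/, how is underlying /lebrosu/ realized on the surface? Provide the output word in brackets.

[ledrosu]

The Place node dominates the terminals [labial], [round], [distributed], [strident], [coronal], [anterior], [dorsal], [high], [back].
The target acquires /r/'s values for everything under Place — [−labial], [−distributed], [−strident], [+coronal], [+anterior], [−dorsal] — while keeping its own [voice], [constricted glottis], [spread glottis], ….
This feature bundle is that of [d], so /lebrosu/ surfaces as [ledrosu].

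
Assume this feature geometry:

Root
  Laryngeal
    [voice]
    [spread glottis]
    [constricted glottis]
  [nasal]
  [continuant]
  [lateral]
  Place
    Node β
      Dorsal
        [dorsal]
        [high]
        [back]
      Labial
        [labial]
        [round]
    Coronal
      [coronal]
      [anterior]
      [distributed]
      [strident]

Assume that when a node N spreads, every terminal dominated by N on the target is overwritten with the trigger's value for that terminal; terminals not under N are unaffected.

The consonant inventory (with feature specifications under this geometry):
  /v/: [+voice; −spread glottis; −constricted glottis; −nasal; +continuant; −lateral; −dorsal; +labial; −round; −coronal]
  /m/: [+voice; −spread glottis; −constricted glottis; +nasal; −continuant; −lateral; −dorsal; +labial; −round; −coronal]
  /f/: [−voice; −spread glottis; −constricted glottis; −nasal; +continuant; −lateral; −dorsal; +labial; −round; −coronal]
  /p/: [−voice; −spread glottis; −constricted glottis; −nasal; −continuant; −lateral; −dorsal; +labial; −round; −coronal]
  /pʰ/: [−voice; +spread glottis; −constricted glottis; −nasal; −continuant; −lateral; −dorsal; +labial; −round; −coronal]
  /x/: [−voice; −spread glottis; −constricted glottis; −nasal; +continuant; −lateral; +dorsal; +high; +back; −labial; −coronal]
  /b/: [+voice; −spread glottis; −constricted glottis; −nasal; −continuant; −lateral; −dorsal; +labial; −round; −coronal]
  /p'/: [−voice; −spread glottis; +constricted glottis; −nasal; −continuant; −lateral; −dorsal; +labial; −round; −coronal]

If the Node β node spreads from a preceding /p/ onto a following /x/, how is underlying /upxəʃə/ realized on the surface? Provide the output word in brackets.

[upfəʃə]

Node β immediately or transitively dominates [dorsal], [high], [back], [labial], [round].
Spreading Node β from /p/ onto /x/ replaces those values with /p/'s: [−dorsal], [+labial], [−round]. Features outside Node β ([voice], [spread glottis], [constricted glottis], …) stay as in /x/.
The resulting bundle matches /f/ in the inventory; substituting it for /x/ gives [upfəʃə].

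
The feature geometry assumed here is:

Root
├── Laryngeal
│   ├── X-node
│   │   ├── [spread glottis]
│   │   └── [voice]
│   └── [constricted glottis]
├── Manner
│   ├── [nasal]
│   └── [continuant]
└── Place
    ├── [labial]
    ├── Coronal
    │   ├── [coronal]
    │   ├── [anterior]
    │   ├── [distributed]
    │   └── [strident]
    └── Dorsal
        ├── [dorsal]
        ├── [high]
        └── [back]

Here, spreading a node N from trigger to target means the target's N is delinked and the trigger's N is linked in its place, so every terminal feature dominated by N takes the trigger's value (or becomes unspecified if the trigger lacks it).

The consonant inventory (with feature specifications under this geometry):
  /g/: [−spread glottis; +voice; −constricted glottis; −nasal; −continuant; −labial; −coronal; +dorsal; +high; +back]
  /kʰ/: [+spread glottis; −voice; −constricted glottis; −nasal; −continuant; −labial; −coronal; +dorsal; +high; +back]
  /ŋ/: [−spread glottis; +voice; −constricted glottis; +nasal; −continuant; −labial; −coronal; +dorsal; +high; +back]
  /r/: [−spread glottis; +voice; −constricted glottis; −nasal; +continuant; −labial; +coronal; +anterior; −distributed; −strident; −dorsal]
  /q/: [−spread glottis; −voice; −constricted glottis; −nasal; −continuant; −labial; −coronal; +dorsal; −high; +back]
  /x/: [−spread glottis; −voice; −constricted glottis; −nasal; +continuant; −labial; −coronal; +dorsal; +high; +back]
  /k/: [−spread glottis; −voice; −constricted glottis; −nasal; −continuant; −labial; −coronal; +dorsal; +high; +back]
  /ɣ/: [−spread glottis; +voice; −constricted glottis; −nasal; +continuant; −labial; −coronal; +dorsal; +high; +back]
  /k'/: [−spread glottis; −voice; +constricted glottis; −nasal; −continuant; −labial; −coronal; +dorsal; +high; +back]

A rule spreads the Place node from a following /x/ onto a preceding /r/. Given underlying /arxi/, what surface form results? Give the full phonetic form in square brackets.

[aɣxi]

Place immediately or transitively dominates [labial], [coronal], [anterior], [distributed], [strident], [dorsal], [high], [back].
After delinking /r/'s Place and linking /x/'s, the affected terminals become [−labial], [−coronal], [+dorsal], [+high], [+back]; [spread glottis], [voice], [constricted glottis], … (outside Place) are retained from /r/.
Among the inventory, only /ɣ/ has exactly this specification, giving the surface form [aɣxi].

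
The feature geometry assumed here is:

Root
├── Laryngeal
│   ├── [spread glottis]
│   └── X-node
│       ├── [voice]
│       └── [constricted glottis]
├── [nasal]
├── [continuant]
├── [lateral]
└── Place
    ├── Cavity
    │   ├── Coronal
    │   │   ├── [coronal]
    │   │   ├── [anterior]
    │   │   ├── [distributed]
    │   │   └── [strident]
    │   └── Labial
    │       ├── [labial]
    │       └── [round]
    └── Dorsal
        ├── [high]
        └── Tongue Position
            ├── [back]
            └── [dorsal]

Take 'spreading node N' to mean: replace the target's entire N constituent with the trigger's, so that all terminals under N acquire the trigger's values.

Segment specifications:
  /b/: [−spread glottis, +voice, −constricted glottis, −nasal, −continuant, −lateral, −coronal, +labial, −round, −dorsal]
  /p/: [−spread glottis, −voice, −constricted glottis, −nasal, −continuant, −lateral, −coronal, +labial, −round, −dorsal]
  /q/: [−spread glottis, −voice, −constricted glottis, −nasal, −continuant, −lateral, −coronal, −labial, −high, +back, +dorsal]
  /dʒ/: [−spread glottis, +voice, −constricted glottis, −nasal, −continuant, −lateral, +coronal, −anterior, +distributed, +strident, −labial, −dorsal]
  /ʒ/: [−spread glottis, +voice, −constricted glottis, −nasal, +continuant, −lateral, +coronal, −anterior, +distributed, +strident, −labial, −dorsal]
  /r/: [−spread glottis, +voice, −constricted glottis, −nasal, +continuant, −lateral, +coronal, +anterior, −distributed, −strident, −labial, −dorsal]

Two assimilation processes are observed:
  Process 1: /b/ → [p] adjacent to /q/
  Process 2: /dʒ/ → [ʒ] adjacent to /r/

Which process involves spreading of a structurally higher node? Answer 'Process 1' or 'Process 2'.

In Process 1, [voice] changes, so the minimal spreading node is [voice] at depth 3.
Process 2 alters [continuant]; the lowest dominating node is [continuant] (depth 1 from Root).
[continuant] (depth 1) sits above [voice] (depth 3), making Process 2 the one with the higher spreading node.

Process 2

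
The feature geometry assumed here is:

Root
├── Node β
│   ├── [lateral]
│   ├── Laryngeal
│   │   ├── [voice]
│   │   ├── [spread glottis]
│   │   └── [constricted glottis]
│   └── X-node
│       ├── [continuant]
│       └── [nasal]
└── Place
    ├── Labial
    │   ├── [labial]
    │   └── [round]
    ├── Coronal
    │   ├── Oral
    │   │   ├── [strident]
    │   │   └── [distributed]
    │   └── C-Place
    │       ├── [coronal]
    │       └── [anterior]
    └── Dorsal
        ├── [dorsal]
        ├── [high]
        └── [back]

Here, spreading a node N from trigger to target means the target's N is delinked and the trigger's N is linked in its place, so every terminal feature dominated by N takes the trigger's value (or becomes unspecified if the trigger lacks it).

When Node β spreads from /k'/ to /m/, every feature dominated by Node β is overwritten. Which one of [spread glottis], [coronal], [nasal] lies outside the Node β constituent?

Under this geometry, Node β contains [lateral], [voice], [spread glottis], [constricted glottis], [continuant], [nasal].
Of the listed options, [nasal], [spread glottis] are among these and would be overwritten by spreading Node β.
But [coronal] is a dependent of C-Place, outside Node β; it is therefore untouched by the spreading.

[coronal]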